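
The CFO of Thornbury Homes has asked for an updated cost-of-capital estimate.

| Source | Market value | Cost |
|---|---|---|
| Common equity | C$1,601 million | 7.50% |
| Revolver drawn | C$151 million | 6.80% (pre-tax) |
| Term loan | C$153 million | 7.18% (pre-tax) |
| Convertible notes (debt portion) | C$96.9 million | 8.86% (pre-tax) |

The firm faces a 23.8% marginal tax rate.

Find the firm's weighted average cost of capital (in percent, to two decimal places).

7.13%

Total capital V = 1601 + 151 + 153 + 96.9 = 2001.9.
Equity: weight = 1601/2001.9 = 0.7997; cost = 7.5%.
Revolver drawn: weight = 151/2001.9 = 0.0754; after-tax cost = 6.8% × (1 − 23.8%) = 5.1816%.
Term loan: weight = 153/2001.9 = 0.0764; after-tax cost = 7.18% × (1 − 23.8%) = 5.4712%.
Convertible notes (debt portion): weight = 96.9/2001.9 = 0.0484; after-tax cost = 8.86% × (1 − 23.8%) = 6.7513%.
WACC = 0.7997 × 7.5000% + 0.0754 × 5.1816% + 0.0764 × 5.4712% + 0.0484 × 6.7513% = 7.1338%.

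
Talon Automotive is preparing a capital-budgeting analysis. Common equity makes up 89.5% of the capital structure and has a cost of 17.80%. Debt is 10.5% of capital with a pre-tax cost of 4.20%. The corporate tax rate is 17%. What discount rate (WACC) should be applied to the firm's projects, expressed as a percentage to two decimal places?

16.30%

After-tax cost of debt = 4.2% × (1 − 17%) = 3.4860%.
WACC = 0.895 × 17.8000% + 0.105 × 3.4860% = 16.2970%.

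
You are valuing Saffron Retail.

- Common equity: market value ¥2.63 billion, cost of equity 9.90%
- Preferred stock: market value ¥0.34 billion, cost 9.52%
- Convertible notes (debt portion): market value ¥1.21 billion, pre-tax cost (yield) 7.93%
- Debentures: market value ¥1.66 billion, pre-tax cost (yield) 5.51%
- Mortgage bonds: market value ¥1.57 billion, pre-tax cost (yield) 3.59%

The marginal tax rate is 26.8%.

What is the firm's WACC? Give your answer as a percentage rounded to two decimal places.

Total capital V = 2.63 + 0.34 + 1.21 + 1.66 + 1.57 = 7.41.
Equity: weight = 2.63/7.41 = 0.3549; cost = 9.9%.
Preferred: weight = 0.34/7.41 = 0.0459; cost = 9.52%.
Convertible notes (debt portion): weight = 1.21/7.41 = 0.1633; after-tax cost = 7.93% × (1 − 26.8%) = 5.8048%.
Debentures: weight = 1.66/7.41 = 0.2240; after-tax cost = 5.51% × (1 − 26.8%) = 4.0333%.
Mortgage bonds: weight = 1.57/7.41 = 0.2119; after-tax cost = 3.59% × (1 − 26.8%) = 2.6279%.
WACC = 0.3549 × 9.9000% + 0.0459 × 9.5200% + 0.1633 × 5.8048% + 0.2240 × 4.0333% + 0.2119 × 2.6279% = 6.3588%.

6.36%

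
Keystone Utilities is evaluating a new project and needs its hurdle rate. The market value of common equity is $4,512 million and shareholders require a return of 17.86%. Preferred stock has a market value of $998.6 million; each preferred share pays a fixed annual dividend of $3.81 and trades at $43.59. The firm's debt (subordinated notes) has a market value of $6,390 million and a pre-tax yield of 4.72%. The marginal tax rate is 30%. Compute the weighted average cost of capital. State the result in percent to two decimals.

Cost of preferred: Rp = 3.81 / 43.59 = 8.7405%.
Total capital V = 4512 + 998.6 + 6390 = 11900.6.
Equity: weight = 4512/11900.6 = 0.3791; cost = 17.86%.
Preferred: weight = 998.6/11900.6 = 0.0839; cost = 8.7405%.
Subordinated notes: weight = 6390/11900.6 = 0.5369; after-tax cost = 4.72% × (1 − 30%) = 3.3040%.
WACC = 0.3791 × 17.8600% + 0.0839 × 8.7405% + 0.5369 × 3.3040% = 9.2790%.

9.28%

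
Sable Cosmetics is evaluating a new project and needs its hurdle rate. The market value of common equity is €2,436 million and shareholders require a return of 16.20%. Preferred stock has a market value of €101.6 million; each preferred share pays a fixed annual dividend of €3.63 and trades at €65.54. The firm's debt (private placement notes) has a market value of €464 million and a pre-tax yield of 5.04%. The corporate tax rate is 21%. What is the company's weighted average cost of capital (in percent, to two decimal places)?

Cost of preferred: Rp = 3.63 / 65.54 = 5.5386%.
Total capital V = 2436 + 101.6 + 464 = 3001.6.
Equity: weight = 2436/3001.6 = 0.8116; cost = 16.2%.
Preferred: weight = 101.6/3001.6 = 0.0338; cost = 5.5386%.
Private placement notes: weight = 464/3001.6 = 0.1546; after-tax cost = 5.04% × (1 − 21%) = 3.9816%.
WACC = 0.8116 × 16.2000% + 0.0338 × 5.5386% + 0.1546 × 3.9816% = 13.9504%.

13.95%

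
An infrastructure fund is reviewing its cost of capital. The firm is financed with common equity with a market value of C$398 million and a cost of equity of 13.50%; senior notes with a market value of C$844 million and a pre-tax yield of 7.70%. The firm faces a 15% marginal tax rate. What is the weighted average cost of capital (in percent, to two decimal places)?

Total capital V = 398 + 844 = 1242.
Equity: weight = 398/1242 = 0.3205; cost = 13.5%.
Senior notes: weight = 844/1242 = 0.6795; after-tax cost = 7.7% × (1 − 15%) = 6.5450%.
WACC = 0.3205 × 13.5000% + 0.6795 × 6.5450% = 8.7737%.

8.77%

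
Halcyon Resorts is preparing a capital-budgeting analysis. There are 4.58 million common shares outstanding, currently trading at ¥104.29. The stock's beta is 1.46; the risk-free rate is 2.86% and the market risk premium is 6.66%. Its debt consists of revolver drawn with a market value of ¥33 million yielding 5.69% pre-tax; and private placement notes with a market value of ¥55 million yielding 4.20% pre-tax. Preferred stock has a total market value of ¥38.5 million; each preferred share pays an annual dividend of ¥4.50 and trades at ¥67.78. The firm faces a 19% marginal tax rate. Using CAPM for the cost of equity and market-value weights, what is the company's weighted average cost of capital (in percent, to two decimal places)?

10.93%

Cost of equity via CAPM: Re = 2.86% + 1.46 × 6.66% = 12.5836%.
Cost of preferred: Rp = 4.5 / 67.78 = 6.6391%.
Market value of equity E = 104.29 × 4.58m = 477.6482m.
Total capital V = 477.6482 + 38.5 + 33 + 55 = 604.1482.
Equity: weight = 477.6482/604.1482 = 0.7906; cost = 12.5836%.
Preferred: weight = 38.5/604.1482 = 0.0637; cost = 6.6391%.
Revolver drawn: weight = 33/604.1482 = 0.0546; after-tax cost = 5.69% × (1 − 19%) = 4.6089%.
Private placement notes: weight = 55/604.1482 = 0.0910; after-tax cost = 4.2% × (1 − 19%) = 3.4020%.
WACC = 0.7906 × 12.5836% + 0.0637 × 6.6391% + 0.0546 × 4.6089% + 0.0910 × 3.4020% = 10.9333%.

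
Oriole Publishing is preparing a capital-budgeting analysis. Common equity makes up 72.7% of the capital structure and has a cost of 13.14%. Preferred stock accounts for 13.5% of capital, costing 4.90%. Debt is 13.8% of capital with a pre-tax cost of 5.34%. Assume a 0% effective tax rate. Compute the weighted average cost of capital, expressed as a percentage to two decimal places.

10.95%

After-tax cost of debt = 5.34% × (1 − 0%) = 5.3400%.
WACC = 0.727 × 13.1400% + 0.135 × 4.9000% + 0.138 × 5.3400% = 10.9512%.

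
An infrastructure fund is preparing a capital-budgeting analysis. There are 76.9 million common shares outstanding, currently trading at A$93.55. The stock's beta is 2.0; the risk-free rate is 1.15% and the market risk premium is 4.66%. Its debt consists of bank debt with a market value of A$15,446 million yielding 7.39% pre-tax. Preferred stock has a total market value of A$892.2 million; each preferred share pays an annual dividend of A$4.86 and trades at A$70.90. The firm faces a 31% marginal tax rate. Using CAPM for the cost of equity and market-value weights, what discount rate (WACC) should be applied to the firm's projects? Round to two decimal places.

6.81%

Cost of equity via CAPM: Re = 1.15% + 2.0 × 4.66% = 10.4700%.
Cost of preferred: Rp = 4.86 / 70.9 = 6.8547%.
Market value of equity E = 93.55 × 76.9m = 7193.995m.
Total capital V = 7193.995 + 892.2 + 15446 = 23532.195.
Equity: weight = 7193.995/23532.195 = 0.3057; cost = 10.47%.
Preferred: weight = 892.2/23532.195 = 0.0379; cost = 6.8547%.
Bank debt: weight = 15446/23532.195 = 0.6564; after-tax cost = 7.39% × (1 − 31%) = 5.0991%.
WACC = 0.3057 × 10.4700% + 0.0379 × 6.8547% + 0.6564 × 5.0991% = 6.8076%.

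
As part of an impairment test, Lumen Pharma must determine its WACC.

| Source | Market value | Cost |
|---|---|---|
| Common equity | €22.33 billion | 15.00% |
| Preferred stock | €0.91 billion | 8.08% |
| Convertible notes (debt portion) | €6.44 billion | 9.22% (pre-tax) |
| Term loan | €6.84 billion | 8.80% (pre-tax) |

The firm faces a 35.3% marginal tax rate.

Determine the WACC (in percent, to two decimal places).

11.49%

Total capital V = 22.33 + 0.91 + 6.44 + 6.84 = 36.52.
Equity: weight = 22.33/36.52 = 0.6114; cost = 15%.
Preferred: weight = 0.91/36.52 = 0.0249; cost = 8.08%.
Convertible notes (debt portion): weight = 6.44/36.52 = 0.1763; after-tax cost = 9.22% × (1 − 35.3%) = 5.9653%.
Term loan: weight = 6.84/36.52 = 0.1873; after-tax cost = 8.8% × (1 − 35.3%) = 5.6936%.
WACC = 0.6114 × 15.0000% + 0.0249 × 8.0800% + 0.1763 × 5.9653% + 0.1873 × 5.6936% = 11.4913%.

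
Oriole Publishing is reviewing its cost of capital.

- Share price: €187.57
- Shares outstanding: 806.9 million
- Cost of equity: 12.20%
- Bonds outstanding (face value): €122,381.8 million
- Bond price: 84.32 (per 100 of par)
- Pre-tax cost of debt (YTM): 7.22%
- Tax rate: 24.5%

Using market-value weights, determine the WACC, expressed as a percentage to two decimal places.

Market value of equity E = 187.57 × 806.9m = 151350.233m. Market value of debt D = 122381.8m × 84.32/100 = 103192.33376m.
Total capital V = 151350.233 + 103192.33376 = 254542.56676.
Equity: weight = 151350.233/254542.56676 = 0.5946; cost = 12.2%.
Bonds outstanding: weight = 103192.33376/254542.56676 = 0.4054; after-tax cost = 7.22% × (1 − 24.5%) = 5.4511%.
WACC = 0.5946 × 12.2000% + 0.4054 × 5.4511% = 9.4640%.

9.46%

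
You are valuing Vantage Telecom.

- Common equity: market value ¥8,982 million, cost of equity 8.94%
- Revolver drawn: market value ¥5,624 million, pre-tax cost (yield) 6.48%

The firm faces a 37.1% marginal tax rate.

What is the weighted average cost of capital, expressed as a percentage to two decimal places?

Total capital V = 8982 + 5624 = 14606.
Equity: weight = 8982/14606 = 0.6150; cost = 8.94%.
Revolver drawn: weight = 5624/14606 = 0.3850; after-tax cost = 6.48% × (1 − 37.1%) = 4.0759%.
WACC = 0.6150 × 8.9400% + 0.3850 × 4.0759% = 7.0671%.

7.07%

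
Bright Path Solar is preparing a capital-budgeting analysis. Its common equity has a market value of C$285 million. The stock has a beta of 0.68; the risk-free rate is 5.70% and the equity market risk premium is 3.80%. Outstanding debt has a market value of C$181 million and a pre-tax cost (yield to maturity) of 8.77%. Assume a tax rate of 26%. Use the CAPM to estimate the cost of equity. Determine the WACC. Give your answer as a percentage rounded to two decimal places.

7.59%

Cost of equity via CAPM: Re = 5.7% + 0.68 × 3.8% = 8.2840%.
Total capital V = 285 + 181 = 466.
Equity: weight = 285/466 = 0.6116; cost = 8.284%.
Debt: weight = 181/466 = 0.3884; after-tax cost = 8.77% × (1 − 26%) = 6.4898%.
WACC = 0.6116 × 8.2840% + 0.3884 × 6.4898% = 7.5871%.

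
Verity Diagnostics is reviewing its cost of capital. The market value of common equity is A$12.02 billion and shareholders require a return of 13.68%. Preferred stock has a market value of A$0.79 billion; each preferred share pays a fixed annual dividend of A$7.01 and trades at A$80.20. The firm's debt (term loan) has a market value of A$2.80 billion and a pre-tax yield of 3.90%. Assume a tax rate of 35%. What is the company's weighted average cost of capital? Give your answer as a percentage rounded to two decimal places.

Cost of preferred: Rp = 7.01 / 80.2 = 8.7406%.
Total capital V = 12.02 + 0.79 + 2.8 = 15.61.
Equity: weight = 12.02/15.61 = 0.7700; cost = 13.68%.
Preferred: weight = 0.79/15.61 = 0.0506; cost = 8.7406%.
Term loan: weight = 2.8/15.61 = 0.1794; after-tax cost = 3.9% × (1 − 35%) = 2.5350%.
WACC = 0.7700 × 13.6800% + 0.0506 × 8.7406% + 0.1794 × 2.5350% = 11.4309%.

11.43%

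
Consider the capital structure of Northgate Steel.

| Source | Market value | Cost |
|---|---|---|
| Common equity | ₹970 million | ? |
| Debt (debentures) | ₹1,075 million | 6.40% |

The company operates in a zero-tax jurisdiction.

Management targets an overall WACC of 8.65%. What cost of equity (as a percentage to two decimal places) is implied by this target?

Total capital V = 970 + 1075 = 2045.
Equity weight = 970/2045 = 0.4743.
Debentures weight = 1075/2045 = 0.5257.
Debt contribution = 0.5257 × 6.4% × (1 − 0%) = 3.3643%.
Required equity contribution = 8.65% − 3.3643% = 5.2857%.
Re = 5.2857% / 0.4743 = 11.1436%.

11.14%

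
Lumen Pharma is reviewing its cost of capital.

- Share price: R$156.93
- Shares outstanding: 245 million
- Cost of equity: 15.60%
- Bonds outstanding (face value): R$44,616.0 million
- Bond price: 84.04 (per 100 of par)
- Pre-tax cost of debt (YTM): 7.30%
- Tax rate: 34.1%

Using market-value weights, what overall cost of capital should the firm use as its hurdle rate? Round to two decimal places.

10.27%

Market value of equity E = 156.93 × 245m = 38447.85m. Market value of debt D = 44616m × 84.04/100 = 37495.2864m.
Total capital V = 38447.85 + 37495.2864 = 75943.1364.
Equity: weight = 38447.85/75943.1364 = 0.5063; cost = 15.6%.
Bonds outstanding: weight = 37495.2864/75943.1364 = 0.4937; after-tax cost = 7.3% × (1 − 34.1%) = 4.8107%.
WACC = 0.5063 × 15.6000% + 0.4937 × 4.8107% = 10.2730%.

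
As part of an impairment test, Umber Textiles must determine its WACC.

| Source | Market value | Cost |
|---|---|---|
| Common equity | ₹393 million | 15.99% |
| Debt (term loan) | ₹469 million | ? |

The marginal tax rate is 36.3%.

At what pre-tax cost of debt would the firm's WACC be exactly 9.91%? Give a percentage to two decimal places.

7.56%

Total capital V = 393 + 469 = 862.
Equity weight = 393/862 = 0.4559.
Term loan weight = 469/862 = 0.5441.
Equity contribution = 0.4559 × 15.99% = 7.2901%.
Remaining for debt = 9.91% − 7.2901% = 2.6199%.
Rd × (1 − 36.3%) × 0.5441 = 2.6199%  ⇒  Rd = 7.5593%.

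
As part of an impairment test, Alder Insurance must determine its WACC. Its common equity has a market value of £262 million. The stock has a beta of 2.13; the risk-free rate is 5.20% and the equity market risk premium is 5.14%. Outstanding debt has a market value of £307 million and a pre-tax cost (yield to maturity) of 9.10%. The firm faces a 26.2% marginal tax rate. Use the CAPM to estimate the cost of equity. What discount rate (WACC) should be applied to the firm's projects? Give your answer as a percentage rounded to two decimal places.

11.06%

Cost of equity via CAPM: Re = 5.2% + 2.13 × 5.14% = 16.1482%.
Total capital V = 262 + 307 = 569.
Equity: weight = 262/569 = 0.4605; cost = 16.1482%.
Debt: weight = 307/569 = 0.5395; after-tax cost = 9.1% × (1 − 26.2%) = 6.7158%.
WACC = 0.4605 × 16.1482% + 0.5395 × 6.7158% = 11.0590%.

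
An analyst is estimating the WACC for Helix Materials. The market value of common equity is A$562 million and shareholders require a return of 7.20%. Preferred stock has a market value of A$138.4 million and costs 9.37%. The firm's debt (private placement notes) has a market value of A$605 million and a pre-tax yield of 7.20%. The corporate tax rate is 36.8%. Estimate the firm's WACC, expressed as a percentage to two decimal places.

6.20%

Total capital V = 562 + 138.4 + 605 = 1305.4.
Equity: weight = 562/1305.4 = 0.4305; cost = 7.2%.
Preferred: weight = 138.4/1305.4 = 0.1060; cost = 9.37%.
Private placement notes: weight = 605/1305.4 = 0.4635; after-tax cost = 7.2% × (1 − 36.8%) = 4.5504%.
WACC = 0.4305 × 7.2000% + 0.1060 × 9.3700% + 0.4635 × 4.5504% = 6.2021%.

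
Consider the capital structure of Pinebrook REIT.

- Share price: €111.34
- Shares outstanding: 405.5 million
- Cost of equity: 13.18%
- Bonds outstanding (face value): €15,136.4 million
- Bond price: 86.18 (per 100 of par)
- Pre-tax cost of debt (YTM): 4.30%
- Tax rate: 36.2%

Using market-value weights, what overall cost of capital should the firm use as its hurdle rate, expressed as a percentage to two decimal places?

10.84%

Market value of equity E = 111.34 × 405.5m = 45148.37m. Market value of debt D = 15136.4m × 86.18/100 = 13044.54952m.
Total capital V = 45148.37 + 13044.54952 = 58192.91952.
Equity: weight = 45148.37/58192.91952 = 0.7758; cost = 13.18%.
Bonds outstanding: weight = 13044.54952/58192.91952 = 0.2242; after-tax cost = 4.3% × (1 − 36.2%) = 2.7434%.
WACC = 0.7758 × 13.1800% + 0.2242 × 2.7434% = 10.8405%.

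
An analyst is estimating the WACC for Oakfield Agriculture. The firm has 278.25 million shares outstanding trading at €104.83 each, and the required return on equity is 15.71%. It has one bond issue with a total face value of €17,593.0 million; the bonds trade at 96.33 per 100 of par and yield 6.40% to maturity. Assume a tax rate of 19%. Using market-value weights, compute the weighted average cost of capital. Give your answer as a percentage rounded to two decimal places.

11.84%

Market value of equity E = 104.83 × 278.25m = 29168.9475m. Market value of debt D = 17593m × 96.33/100 = 16947.3369m.
Total capital V = 29168.9475 + 16947.3369 = 46116.2844.
Equity: weight = 29168.9475/46116.2844 = 0.6325; cost = 15.71%.
Bonds outstanding: weight = 16947.3369/46116.2844 = 0.3675; after-tax cost = 6.4% × (1 − 19%) = 5.1840%.
WACC = 0.6325 × 15.7100% + 0.3675 × 5.1840% = 11.8418%.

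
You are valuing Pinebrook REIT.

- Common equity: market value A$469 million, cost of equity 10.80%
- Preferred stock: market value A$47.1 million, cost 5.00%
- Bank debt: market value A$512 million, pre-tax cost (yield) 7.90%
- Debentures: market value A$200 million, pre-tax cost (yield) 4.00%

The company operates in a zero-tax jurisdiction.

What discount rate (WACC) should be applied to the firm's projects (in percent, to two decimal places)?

8.26%

Total capital V = 469 + 47.1 + 512 + 200 = 1228.1.
Equity: weight = 469/1228.1 = 0.3819; cost = 10.8%.
Preferred: weight = 47.1/1228.1 = 0.0384; cost = 5%.
Bank debt: weight = 512/1228.1 = 0.4169; after-tax cost = 7.9% × (1 − 0%) = 7.9000%.
Debentures: weight = 200/1228.1 = 0.1629; after-tax cost = 4% × (1 − 0%) = 4.0000%.
WACC = 0.3819 × 10.8000% + 0.0384 × 5.0000% + 0.4169 × 7.9000% + 0.1629 × 4.0000% = 8.2611%.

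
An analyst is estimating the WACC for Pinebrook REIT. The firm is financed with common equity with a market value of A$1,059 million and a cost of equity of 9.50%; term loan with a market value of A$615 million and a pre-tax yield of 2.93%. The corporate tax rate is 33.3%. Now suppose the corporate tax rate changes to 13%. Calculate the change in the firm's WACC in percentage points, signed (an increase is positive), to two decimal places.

Current WACC:
Total capital V = 1059 + 615 = 1674.
Equity: weight = 1059/1674 = 0.6326; cost = 9.5%.
Term loan: weight = 615/1674 = 0.3674; after-tax cost = 2.93% × (1 − 33.3%) = 1.9543%.
WACC = 0.6326 × 9.5000% + 0.3674 × 1.9543% = 6.7278%.
After the change:
Total capital V = 1059 + 615 = 1674.
Equity: weight = 1059/1674 = 0.6326; cost = 9.5%.
Term loan: weight = 615/1674 = 0.3674; after-tax cost = 2.93% × (1 − 13%) = 2.5491%.
WACC = 0.6326 × 9.5000% + 0.3674 × 2.5491% = 6.9464%.
Change in WACC = 6.9464% − 6.7278% = 0.2185 pp.

+0.22 pp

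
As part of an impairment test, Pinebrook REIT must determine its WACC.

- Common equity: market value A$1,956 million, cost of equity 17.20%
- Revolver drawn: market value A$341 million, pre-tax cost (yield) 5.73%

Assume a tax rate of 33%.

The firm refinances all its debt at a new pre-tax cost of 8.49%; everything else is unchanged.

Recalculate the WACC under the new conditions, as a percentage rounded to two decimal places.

After the change:
Total capital V = 1956 + 341 = 2297.
Equity: weight = 1956/2297 = 0.8515; cost = 17.2%.
Revolver drawn: weight = 341/2297 = 0.1485; after-tax cost = 8.49% × (1 − 33%) = 5.6883%.
WACC = 0.8515 × 17.2000% + 0.1485 × 5.6883% = 15.4910%.

15.49%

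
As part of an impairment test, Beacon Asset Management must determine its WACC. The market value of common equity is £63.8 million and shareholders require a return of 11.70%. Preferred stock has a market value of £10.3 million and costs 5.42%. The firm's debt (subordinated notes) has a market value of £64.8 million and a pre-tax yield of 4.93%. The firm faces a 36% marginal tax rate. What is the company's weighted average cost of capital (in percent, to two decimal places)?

7.25%

Total capital V = 63.8 + 10.3 + 64.8 = 138.9.
Equity: weight = 63.8/138.9 = 0.4593; cost = 11.7%.
Preferred: weight = 10.3/138.9 = 0.0742; cost = 5.42%.
Subordinated notes: weight = 64.8/138.9 = 0.4665; after-tax cost = 4.93% × (1 − 36%) = 3.1552%.
WACC = 0.4593 × 11.7000% + 0.0742 × 5.4200% + 0.4665 × 3.1552% = 7.2480%.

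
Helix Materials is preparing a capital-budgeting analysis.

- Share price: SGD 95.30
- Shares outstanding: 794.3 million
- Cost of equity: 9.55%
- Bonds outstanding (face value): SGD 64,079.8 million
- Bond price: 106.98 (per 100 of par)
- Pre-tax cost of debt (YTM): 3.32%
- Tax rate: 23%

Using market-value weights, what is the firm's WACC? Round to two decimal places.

6.23%

Market value of equity E = 95.3 × 794.3m = 75696.79m. Market value of debt D = 64079.8m × 106.98/100 = 68552.57004m.
Total capital V = 75696.79 + 68552.57004 = 144249.36004.
Equity: weight = 75696.79/144249.36004 = 0.5248; cost = 9.55%.
Bonds outstanding: weight = 68552.57004/144249.36004 = 0.4752; after-tax cost = 3.32% × (1 − 23%) = 2.5564%.
WACC = 0.5248 × 9.5500% + 0.4752 × 2.5564% = 6.2264%.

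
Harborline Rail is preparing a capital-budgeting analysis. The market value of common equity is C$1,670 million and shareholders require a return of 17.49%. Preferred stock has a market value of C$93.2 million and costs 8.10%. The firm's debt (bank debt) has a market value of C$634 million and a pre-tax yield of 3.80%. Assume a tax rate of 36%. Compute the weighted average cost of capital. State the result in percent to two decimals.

13.14%

Total capital V = 1670 + 93.2 + 634 = 2397.2.
Equity: weight = 1670/2397.2 = 0.6966; cost = 17.49%.
Preferred: weight = 93.2/2397.2 = 0.0389; cost = 8.1%.
Bank debt: weight = 634/2397.2 = 0.2645; after-tax cost = 3.8% × (1 − 36%) = 2.4320%.
WACC = 0.6966 × 17.4900% + 0.0389 × 8.1000% + 0.2645 × 2.4320% = 13.1425%.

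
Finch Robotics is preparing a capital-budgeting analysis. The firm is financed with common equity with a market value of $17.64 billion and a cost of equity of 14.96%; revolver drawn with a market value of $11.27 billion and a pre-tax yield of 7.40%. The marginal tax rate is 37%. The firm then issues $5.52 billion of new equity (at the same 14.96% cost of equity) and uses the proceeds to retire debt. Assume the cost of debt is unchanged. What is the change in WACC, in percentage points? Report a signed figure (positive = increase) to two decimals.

+1.97 pp

Current WACC:
Total capital V = 17.64 + 11.27 = 28.91.
Equity: weight = 17.64/28.91 = 0.6102; cost = 14.96%.
Revolver drawn: weight = 11.27/28.91 = 0.3898; after-tax cost = 7.4% × (1 − 37%) = 4.6620%.
WACC = 0.6102 × 14.9600% + 0.3898 × 4.6620% = 10.9455%.
After the change:
Total capital V = 23.16 + 5.75 = 28.91.
Equity: weight = 23.16/28.91 = 0.8011; cost = 14.96%.
Revolver drawn: weight = 5.75/28.91 = 0.1989; after-tax cost = 7.4% × (1 − 37%) = 4.6620%.
WACC = 0.8011 × 14.9600% + 0.1989 × 4.6620% = 12.9118%.
Change in WACC = 12.9118% − 10.9455% = 1.9663 pp.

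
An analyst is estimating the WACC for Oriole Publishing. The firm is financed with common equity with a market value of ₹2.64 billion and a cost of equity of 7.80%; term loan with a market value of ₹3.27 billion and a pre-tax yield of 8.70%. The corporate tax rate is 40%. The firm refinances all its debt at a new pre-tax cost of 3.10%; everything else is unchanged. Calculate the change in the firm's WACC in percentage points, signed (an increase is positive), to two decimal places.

-1.86 pp

Current WACC:
Total capital V = 2.64 + 3.27 = 5.91.
Equity: weight = 2.64/5.91 = 0.4467; cost = 7.8%.
Term loan: weight = 3.27/5.91 = 0.5533; after-tax cost = 8.7% × (1 − 40%) = 5.2200%.
WACC = 0.4467 × 7.8000% + 0.5533 × 5.2200% = 6.3725%.
After the change:
Total capital V = 2.64 + 3.27 = 5.91.
Equity: weight = 2.64/5.91 = 0.4467; cost = 7.8%.
Term loan: weight = 3.27/5.91 = 0.5533; after-tax cost = 3.1% × (1 − 40%) = 1.8600%.
WACC = 0.4467 × 7.8000% + 0.5533 × 1.8600% = 4.5134%.
Change in WACC = 4.5134% − 6.3725% = -1.8591 pp.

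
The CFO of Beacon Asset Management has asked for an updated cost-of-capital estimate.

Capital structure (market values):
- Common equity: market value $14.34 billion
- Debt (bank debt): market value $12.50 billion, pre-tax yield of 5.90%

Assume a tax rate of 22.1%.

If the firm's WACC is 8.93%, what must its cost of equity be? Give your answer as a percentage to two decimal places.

12.71%

Total capital V = 14.34 + 12.5 = 26.84.
Equity weight = 14.34/26.84 = 0.5343.
Bank debt weight = 12.5/26.84 = 0.4657.
Debt contribution = 0.4657 × 5.9% × (1 − 22.1%) = 2.1405%.
Required equity contribution = 8.93% − 2.1405% = 6.7895%.
Re = 6.7895% / 0.5343 = 12.7078%.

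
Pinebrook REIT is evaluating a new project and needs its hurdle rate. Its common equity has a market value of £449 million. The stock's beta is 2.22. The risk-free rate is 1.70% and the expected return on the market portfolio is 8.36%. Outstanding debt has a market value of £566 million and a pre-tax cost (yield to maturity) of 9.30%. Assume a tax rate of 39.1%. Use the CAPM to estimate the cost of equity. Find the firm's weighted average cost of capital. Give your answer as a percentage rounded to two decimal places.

Market risk premium = 8.36% − 1.7% = 6.66%.
Cost of equity via CAPM: Re = 1.7% + 2.22 × 6.66% = 16.4852%.
Total capital V = 449 + 566 = 1015.
Equity: weight = 449/1015 = 0.4424; cost = 16.4852%.
Debt: weight = 566/1015 = 0.5576; after-tax cost = 9.3% × (1 − 39.1%) = 5.6637%.
WACC = 0.4424 × 16.4852% + 0.5576 × 5.6637% = 10.4507%.

10.45%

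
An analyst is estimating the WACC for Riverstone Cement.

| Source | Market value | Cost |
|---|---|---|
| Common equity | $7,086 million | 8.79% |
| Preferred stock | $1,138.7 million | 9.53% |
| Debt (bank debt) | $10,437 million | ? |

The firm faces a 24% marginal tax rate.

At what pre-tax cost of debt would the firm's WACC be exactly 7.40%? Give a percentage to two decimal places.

Total capital V = 7086 + 1138.7 + 10437 = 18661.7.
Equity weight = 7086/18661.7 = 0.3797.
Preferred weight = 1138.7/18661.7 = 0.0610.
Bank debt weight = 10437/18661.7 = 0.5593.
Equity contribution = 0.3797 × 8.79% = 3.3376%.
Preferred contribution = 0.0610 × 9.53% = 0.5815%.
Remaining for debt = 7.4% − 3.9191% = 3.4809%.
Rd × (1 − 24%) × 0.5593 = 3.4809%  ⇒  Rd = 8.1893%.

8.19%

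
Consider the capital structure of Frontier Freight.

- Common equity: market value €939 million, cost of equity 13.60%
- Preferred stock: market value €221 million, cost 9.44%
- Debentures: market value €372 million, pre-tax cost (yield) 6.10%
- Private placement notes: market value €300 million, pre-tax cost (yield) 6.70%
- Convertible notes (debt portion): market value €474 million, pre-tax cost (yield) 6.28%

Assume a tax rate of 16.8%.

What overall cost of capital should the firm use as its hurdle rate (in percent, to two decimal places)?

9.06%

Total capital V = 939 + 221 + 372 + 300 + 474 = 2306.
Equity: weight = 939/2306 = 0.4072; cost = 13.6%.
Preferred: weight = 221/2306 = 0.0958; cost = 9.44%.
Debentures: weight = 372/2306 = 0.1613; after-tax cost = 6.1% × (1 − 16.8%) = 5.0752%.
Private placement notes: weight = 300/2306 = 0.1301; after-tax cost = 6.7% × (1 − 16.8%) = 5.5744%.
Convertible notes (debt portion): weight = 474/2306 = 0.2056; after-tax cost = 6.28% × (1 − 16.8%) = 5.2250%.
WACC = 0.4072 × 13.6000% + 0.0958 × 9.4400% + 0.1613 × 5.0752% + 0.1301 × 5.5744% + 0.2056 × 5.2250% = 9.0605%.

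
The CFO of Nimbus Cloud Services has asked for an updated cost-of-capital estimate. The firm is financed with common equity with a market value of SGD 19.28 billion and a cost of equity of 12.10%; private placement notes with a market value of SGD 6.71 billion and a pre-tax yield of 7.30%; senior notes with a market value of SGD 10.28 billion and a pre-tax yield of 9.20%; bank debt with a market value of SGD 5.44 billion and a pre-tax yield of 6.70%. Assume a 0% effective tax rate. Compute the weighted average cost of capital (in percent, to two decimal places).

Total capital V = 19.28 + 6.71 + 10.28 + 5.44 = 41.71.
Equity: weight = 19.28/41.71 = 0.4622; cost = 12.1%.
Private placement notes: weight = 6.71/41.71 = 0.1609; after-tax cost = 7.3% × (1 − 0%) = 7.3000%.
Senior notes: weight = 10.28/41.71 = 0.2465; after-tax cost = 9.2% × (1 − 0%) = 9.2000%.
Bank debt: weight = 5.44/41.71 = 0.1304; after-tax cost = 6.7% × (1 − 0%) = 6.7000%.
WACC = 0.4622 × 12.1000% + 0.1609 × 7.3000% + 0.2465 × 9.2000% + 0.1304 × 6.7000% = 9.9088%.

9.91%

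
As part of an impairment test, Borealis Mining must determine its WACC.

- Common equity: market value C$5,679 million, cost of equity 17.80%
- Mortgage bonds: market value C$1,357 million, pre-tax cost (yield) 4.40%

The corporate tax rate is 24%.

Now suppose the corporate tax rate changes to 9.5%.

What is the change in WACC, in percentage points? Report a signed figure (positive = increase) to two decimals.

+0.12 pp

Current WACC:
Total capital V = 5679 + 1357 = 7036.
Equity: weight = 5679/7036 = 0.8071; cost = 17.8%.
Mortgage bonds: weight = 1357/7036 = 0.1929; after-tax cost = 4.4% × (1 − 24%) = 3.3440%.
WACC = 0.8071 × 17.8000% + 0.1929 × 3.3440% = 15.0119%.
After the change:
Total capital V = 5679 + 1357 = 7036.
Equity: weight = 5679/7036 = 0.8071; cost = 17.8%.
Mortgage bonds: weight = 1357/7036 = 0.1929; after-tax cost = 4.4% × (1 − 9.5%) = 3.9820%.
WACC = 0.8071 × 17.8000% + 0.1929 × 3.9820% = 15.1350%.
Change in WACC = 15.1350% − 15.0119% = 0.1230 pp.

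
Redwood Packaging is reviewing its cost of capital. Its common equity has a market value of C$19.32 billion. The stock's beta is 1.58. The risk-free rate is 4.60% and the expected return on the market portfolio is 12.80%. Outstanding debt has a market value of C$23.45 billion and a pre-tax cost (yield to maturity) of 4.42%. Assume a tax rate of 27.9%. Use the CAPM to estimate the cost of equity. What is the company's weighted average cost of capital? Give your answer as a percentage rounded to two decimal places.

Market risk premium = 12.8% − 4.6% = 8.2%.
Cost of equity via CAPM: Re = 4.6% + 1.58 × 8.2% = 17.5560%.
Total capital V = 19.32 + 23.45 = 42.77.
Equity: weight = 19.32/42.77 = 0.4517; cost = 17.556%.
Debt: weight = 23.45/42.77 = 0.5483; after-tax cost = 4.42% × (1 − 27.9%) = 3.1868%.
WACC = 0.4517 × 17.5560% + 0.5483 × 3.1868% = 9.6776%.

9.68%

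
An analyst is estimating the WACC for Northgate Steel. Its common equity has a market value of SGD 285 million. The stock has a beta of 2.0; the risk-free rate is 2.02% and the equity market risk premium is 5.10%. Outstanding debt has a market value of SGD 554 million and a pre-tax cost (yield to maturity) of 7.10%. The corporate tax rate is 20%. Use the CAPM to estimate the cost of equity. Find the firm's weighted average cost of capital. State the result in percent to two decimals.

7.90%

Cost of equity via CAPM: Re = 2.02% + 2.0 × 5.1% = 12.2200%.
Total capital V = 285 + 554 = 839.
Equity: weight = 285/839 = 0.3397; cost = 12.22%.
Debt: weight = 554/839 = 0.6603; after-tax cost = 7.1% × (1 − 20%) = 5.6800%.
WACC = 0.3397 × 12.2200% + 0.6603 × 5.6800% = 7.9016%.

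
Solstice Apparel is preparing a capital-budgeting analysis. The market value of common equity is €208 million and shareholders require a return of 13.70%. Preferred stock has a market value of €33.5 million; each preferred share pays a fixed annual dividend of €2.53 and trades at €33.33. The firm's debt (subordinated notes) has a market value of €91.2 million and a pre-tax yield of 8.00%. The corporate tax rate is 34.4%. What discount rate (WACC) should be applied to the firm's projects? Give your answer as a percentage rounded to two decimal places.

10.77%

Cost of preferred: Rp = 2.53 / 33.33 = 7.5908%.
Total capital V = 208 + 33.5 + 91.2 = 332.7.
Equity: weight = 208/332.7 = 0.6252; cost = 13.7%.
Preferred: weight = 33.5/332.7 = 0.1007; cost = 7.5908%.
Subordinated notes: weight = 91.2/332.7 = 0.2741; after-tax cost = 8% × (1 − 34.4%) = 5.2480%.
WACC = 0.6252 × 13.7000% + 0.1007 × 7.5908% + 0.2741 × 5.2480% = 10.7680%.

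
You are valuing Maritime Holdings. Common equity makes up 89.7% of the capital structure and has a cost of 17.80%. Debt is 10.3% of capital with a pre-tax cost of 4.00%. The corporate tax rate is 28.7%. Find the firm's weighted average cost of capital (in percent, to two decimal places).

16.26%

After-tax cost of debt = 4% × (1 − 28.7%) = 2.8520%.
WACC = 0.897 × 17.8000% + 0.103 × 2.8520% = 16.2604%.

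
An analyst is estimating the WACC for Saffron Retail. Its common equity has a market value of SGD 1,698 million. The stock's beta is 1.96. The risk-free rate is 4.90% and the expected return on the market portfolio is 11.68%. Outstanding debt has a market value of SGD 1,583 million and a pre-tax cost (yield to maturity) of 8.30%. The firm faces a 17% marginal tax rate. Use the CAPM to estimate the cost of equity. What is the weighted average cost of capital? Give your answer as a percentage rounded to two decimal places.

12.74%

Market risk premium = 11.68% − 4.9% = 6.78%.
Cost of equity via CAPM: Re = 4.9% + 1.96 × 6.78% = 18.1888%.
Total capital V = 1698 + 1583 = 3281.
Equity: weight = 1698/3281 = 0.5175; cost = 18.1888%.
Debt: weight = 1583/3281 = 0.4825; after-tax cost = 8.3% × (1 − 17%) = 6.8890%.
WACC = 0.5175 × 18.1888% + 0.4825 × 6.8890% = 12.7369%.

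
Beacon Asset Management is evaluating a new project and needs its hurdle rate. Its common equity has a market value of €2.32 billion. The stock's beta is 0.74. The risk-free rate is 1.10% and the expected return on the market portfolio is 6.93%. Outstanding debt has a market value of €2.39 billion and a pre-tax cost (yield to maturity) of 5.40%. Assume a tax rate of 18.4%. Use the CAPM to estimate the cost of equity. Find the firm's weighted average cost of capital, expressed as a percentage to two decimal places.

Market risk premium = 6.93% − 1.1% = 5.83%.
Cost of equity via CAPM: Re = 1.1% + 0.74 × 5.83% = 5.4142%.
Total capital V = 2.32 + 2.39 = 4.71.
Equity: weight = 2.32/4.71 = 0.4926; cost = 5.4142%.
Debt: weight = 2.39/4.71 = 0.5074; after-tax cost = 5.4% × (1 − 18.4%) = 4.4064%.
WACC = 0.4926 × 5.4142% + 0.5074 × 4.4064% = 4.9028%.

4.90%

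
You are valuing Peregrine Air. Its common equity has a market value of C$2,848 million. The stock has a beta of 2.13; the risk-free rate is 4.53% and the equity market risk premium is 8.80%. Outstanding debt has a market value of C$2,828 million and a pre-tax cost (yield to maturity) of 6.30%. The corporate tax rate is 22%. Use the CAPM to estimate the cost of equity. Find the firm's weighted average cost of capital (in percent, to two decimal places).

Cost of equity via CAPM: Re = 4.53% + 2.13 × 8.8% = 23.2740%.
Total capital V = 2848 + 2828 = 5676.
Equity: weight = 2848/5676 = 0.5018; cost = 23.274%.
Debt: weight = 2828/5676 = 0.4982; after-tax cost = 6.3% × (1 − 22%) = 4.9140%.
WACC = 0.5018 × 23.2740% + 0.4982 × 4.9140% = 14.1263%.

14.13%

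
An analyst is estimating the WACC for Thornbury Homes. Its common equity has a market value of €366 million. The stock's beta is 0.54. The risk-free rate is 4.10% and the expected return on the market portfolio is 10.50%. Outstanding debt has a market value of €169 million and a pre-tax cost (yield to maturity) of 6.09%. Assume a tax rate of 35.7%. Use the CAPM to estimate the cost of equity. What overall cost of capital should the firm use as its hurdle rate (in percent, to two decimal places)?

Market risk premium = 10.5% − 4.1% = 6.4%.
Cost of equity via CAPM: Re = 4.1% + 0.54 × 6.4% = 7.5560%.
Total capital V = 366 + 169 = 535.
Equity: weight = 366/535 = 0.6841; cost = 7.556%.
Debt: weight = 169/535 = 0.3159; after-tax cost = 6.09% × (1 − 35.7%) = 3.9159%.
WACC = 0.6841 × 7.5560% + 0.3159 × 3.9159% = 6.4061%.

6.41%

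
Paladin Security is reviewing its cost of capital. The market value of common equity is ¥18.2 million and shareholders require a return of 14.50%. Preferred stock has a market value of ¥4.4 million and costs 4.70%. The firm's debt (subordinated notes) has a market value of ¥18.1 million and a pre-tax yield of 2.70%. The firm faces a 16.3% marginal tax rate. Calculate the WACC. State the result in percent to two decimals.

8.00%

Total capital V = 18.2 + 4.4 + 18.1 = 40.7.
Equity: weight = 18.2/40.7 = 0.4472; cost = 14.5%.
Preferred: weight = 4.4/40.7 = 0.1081; cost = 4.7%.
Subordinated notes: weight = 18.1/40.7 = 0.4447; after-tax cost = 2.7% × (1 − 16.3%) = 2.2599%.
WACC = 0.4472 × 14.5000% + 0.1081 × 4.7000% + 0.4447 × 2.2599% = 7.9972%.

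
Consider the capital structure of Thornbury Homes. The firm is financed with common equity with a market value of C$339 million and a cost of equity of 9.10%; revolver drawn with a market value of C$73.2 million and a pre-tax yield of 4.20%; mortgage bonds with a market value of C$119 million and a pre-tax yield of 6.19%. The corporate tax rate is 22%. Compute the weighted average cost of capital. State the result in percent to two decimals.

7.34%

Total capital V = 339 + 73.2 + 119 = 531.2.
Equity: weight = 339/531.2 = 0.6382; cost = 9.1%.
Revolver drawn: weight = 73.2/531.2 = 0.1378; after-tax cost = 4.2% × (1 − 22%) = 3.2760%.
Mortgage bonds: weight = 119/531.2 = 0.2240; after-tax cost = 6.19% × (1 − 22%) = 4.8282%.
WACC = 0.6382 × 9.1000% + 0.1378 × 3.2760% + 0.2240 × 4.8282% = 7.3405%.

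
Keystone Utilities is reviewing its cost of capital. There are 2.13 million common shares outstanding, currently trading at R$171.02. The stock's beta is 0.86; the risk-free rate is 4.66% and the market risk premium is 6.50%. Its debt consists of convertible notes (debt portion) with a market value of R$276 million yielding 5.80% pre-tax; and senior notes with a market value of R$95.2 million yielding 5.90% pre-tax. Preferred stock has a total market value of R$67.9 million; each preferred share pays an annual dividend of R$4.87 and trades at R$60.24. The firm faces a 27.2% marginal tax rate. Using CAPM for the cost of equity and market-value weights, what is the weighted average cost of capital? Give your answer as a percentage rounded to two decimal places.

Cost of equity via CAPM: Re = 4.66% + 0.86 × 6.5% = 10.2500%.
Cost of preferred: Rp = 4.87 / 60.24 = 8.0843%.
Market value of equity E = 171.02 × 2.13m = 364.2726m.
Total capital V = 364.2726 + 67.9 + 276 + 95.2 = 803.3726.
Equity: weight = 364.2726/803.3726 = 0.4534; cost = 10.25%.
Preferred: weight = 67.9/803.3726 = 0.0845; cost = 8.0843%.
Convertible notes (debt portion): weight = 276/803.3726 = 0.3436; after-tax cost = 5.8% × (1 − 27.2%) = 4.2224%.
Senior notes: weight = 95.2/803.3726 = 0.1185; after-tax cost = 5.9% × (1 − 27.2%) = 4.2952%.
WACC = 0.4534 × 10.2500% + 0.0845 × 8.0843% + 0.3436 × 4.2224% + 0.1185 × 4.2952% = 7.2905%.

7.29%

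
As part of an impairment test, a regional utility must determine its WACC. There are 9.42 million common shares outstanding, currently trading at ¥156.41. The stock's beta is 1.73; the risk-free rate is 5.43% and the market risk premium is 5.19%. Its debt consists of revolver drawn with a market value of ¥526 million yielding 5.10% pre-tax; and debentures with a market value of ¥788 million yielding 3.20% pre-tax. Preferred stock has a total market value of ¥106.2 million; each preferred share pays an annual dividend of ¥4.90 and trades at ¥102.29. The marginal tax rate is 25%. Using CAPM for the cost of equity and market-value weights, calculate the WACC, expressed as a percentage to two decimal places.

8.86%

Cost of equity via CAPM: Re = 5.43% + 1.73 × 5.19% = 14.4087%.
Cost of preferred: Rp = 4.9 / 102.29 = 4.7903%.
Market value of equity E = 156.41 × 9.42m = 1473.3822m.
Total capital V = 1473.3822 + 106.2 + 526 + 788 = 2893.5822.
Equity: weight = 1473.3822/2893.5822 = 0.5092; cost = 14.4087%.
Preferred: weight = 106.2/2893.5822 = 0.0367; cost = 4.7903%.
Revolver drawn: weight = 526/2893.5822 = 0.1818; after-tax cost = 5.1% × (1 − 25%) = 3.8250%.
Debentures: weight = 788/2893.5822 = 0.2723; after-tax cost = 3.2% × (1 − 25%) = 2.4000%.
WACC = 0.5092 × 14.4087% + 0.0367 × 4.7903% + 0.1818 × 3.8250% + 0.2723 × 2.4000% = 8.8615%.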